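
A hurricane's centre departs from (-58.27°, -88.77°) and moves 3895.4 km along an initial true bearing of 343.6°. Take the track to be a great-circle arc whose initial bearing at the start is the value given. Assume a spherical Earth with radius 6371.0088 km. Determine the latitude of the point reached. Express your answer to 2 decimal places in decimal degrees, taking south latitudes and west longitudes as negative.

latitude -24.01°

The arc subtends δ = 3895.4/6371.0088 = 0.611426 rad at the centre.
Converting: φ₁ = -1.017003 rad, θ = 5.996951 rad.
Applying the spherical law of cosines for sides, sin φ₂ = sin φ₁ cos δ + cos φ₁ sin δ cos θ = -0.406832, so φ₂ = -24.01°.
Then Δλ = atan2(-0.085238, 0.472805) = -0.178365 rad, from sin θ sin δ cos φ₁ over cos δ − sin φ₁ sin φ₂.
λ₂ = λ₁ + Δλ = -98.99°.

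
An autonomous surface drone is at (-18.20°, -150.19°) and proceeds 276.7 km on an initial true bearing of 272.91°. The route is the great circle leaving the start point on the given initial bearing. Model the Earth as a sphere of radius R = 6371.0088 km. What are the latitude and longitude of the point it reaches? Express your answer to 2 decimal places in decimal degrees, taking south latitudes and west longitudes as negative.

latitude -18.06°, longitude -152.80°

Angular distance δ = d/R = 276.7 / 6371.0088 = 0.043431 rad.
Converting: φ₁ = -0.317650 rad, θ = 4.763178 rad.
Destination latitude: φ₂ = arcsin( sin φ₁ cos δ + cos φ₁ sin δ cos θ ) = arcsin(-0.309946) = -18.06°.
Δλ = atan2( sin θ sin δ cos φ₁ , cos δ − sin φ₁ sin φ₂ ) = atan2(-0.041192, 0.902250) = -0.045623 rad = -2.61°.
λ₂ = -150.19° + -2.61° = -152.80°.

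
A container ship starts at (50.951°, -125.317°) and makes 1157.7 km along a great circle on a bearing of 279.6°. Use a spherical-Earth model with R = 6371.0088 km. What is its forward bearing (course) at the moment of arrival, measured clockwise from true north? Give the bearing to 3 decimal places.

Central angle δ = d/R = 0.181714 rad.
Converting: φ₁ = 0.889263 rad, θ = 4.879941 rad.
sin φ₂ = sin φ₁ cos δ + cos φ₁ sin δ cos θ = (0.776607)(0.983535) + (0.629985)(0.180715)(0.166769) = 0.782807
φ₂ = asin(0.782807) = 0.899164 rad = 51.518°.
Δλ = atan2( sin θ sin δ cos φ₁ , cos δ − sin φ₁ sin φ₂ ) = atan2(-0.112254, 0.375601) = -0.290414 rad = -16.639°.
λ₂ = -125.317° + -16.639° = -141.956°.
The forward bearing on arrival equals the back-azimuth from the destination plus 180°.
Back-azimuth from P₂ (51.518°, -141.956°) to P₁ (50.951°, -125.317°), with Δλ' = λ₁ − λ₂ = 16.639°: atan2( sin Δλ' cos φ₁ , cos φ₂ sin φ₁ − sin φ₂ cos φ₁ cos Δλ' ) = 86.590°.
Final bearing = (86.590° + 180°) mod 360° = 266.590°.

final bearing 266.590°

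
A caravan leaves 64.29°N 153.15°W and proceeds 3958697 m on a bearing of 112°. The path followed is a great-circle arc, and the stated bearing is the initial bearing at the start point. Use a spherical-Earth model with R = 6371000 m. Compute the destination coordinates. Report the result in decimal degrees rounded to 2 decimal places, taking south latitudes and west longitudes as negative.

latitude 39.64°, longitude -108.65°

Angular distance δ = d/R = 3958697 / 6371000 = 0.621362 rad.
Start latitude φ₁ = 1.122072 rad; initial bearing θ = 1.954769 rad.
Destination latitude: φ₂ = arcsin( sin φ₁ cos δ + cos φ₁ sin δ cos θ ) = arcsin(0.637988) = 39.64°.
Then Δλ = atan2(0.234154, 0.238259) = 0.776709 rad, from sin θ sin δ cos φ₁ over cos δ − sin φ₁ sin φ₂.
Hence λ₂ = -153.15° + 44.50° = -108.65°.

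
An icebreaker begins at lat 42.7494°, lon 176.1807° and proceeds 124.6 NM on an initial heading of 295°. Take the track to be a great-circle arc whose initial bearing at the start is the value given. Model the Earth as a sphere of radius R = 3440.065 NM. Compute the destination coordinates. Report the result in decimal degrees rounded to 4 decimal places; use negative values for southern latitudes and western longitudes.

latitude 43.5973°, longitude 173.5833°

Central angle δ = d/R = 0.036220 rad.
Start latitude φ₁ = 0.746118 rad; initial bearing θ = 5.148721 rad.
Destination latitude: φ₂ = arcsin( sin φ₁ cos δ + cos φ₁ sin δ cos θ ) = arcsin(0.689586) = 43.5973°.
Then Δλ = atan2(-0.024100, 0.531258) = -0.045334 rad, from sin θ sin δ cos φ₁ over cos δ − sin φ₁ sin φ₂.
λ₂ = 176.1807° + -2.5974° = 173.5833°.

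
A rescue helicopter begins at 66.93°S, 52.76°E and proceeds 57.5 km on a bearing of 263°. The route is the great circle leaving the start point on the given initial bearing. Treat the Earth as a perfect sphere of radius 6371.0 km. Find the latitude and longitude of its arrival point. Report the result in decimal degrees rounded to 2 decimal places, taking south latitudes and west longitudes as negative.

latitude -66.99°, longitude 51.45°

The arc subtends δ = 57.5/6371 = 0.009025 rad at the centre.
Start latitude φ₁ = -1.168149 rad; initial bearing θ = 4.590216 rad.
Destination latitude: φ₂ = arcsin( sin φ₁ cos δ + cos φ₁ sin δ cos θ ) = arcsin(-0.920420) = -66.99°.
For the longitude increment, Δλ = atan2( sin θ sin δ cos φ₁, cos δ − sin φ₁ sin φ₂ ) = atan2(-0.003510, 0.153148) = -1.31°.
λ₂ = 52.76° + -1.31° = 51.45°.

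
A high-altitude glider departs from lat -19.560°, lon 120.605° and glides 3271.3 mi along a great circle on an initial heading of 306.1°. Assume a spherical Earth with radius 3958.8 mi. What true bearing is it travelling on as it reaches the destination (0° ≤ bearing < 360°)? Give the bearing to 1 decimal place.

final bearing 309.3°

Central angle δ = d/R = 0.826336 rad.
With φ₁ = -19.560° = -0.341386 rad and θ = 306.1° = 5.342453 rad:
Destination latitude: φ₂ = arcsin( sin φ₁ cos δ + cos φ₁ sin δ cos θ ) = arcsin(0.181472) = 10.456°.
Δλ = atan2( sin θ sin δ cos φ₁ , cos δ − sin φ₁ sin φ₂ ) = atan2(-0.559947, 0.738331) = -0.648853 rad = -37.177°.
λ₂ = λ₁ + Δλ = 83.428°.
The forward bearing on arrival equals the back-azimuth from the destination plus 180°.
Back-azimuth from P₂ (10.5°, 83.4°) to P₁ (-19.6°, 120.6°), with Δλ' = λ₁ − λ₂ = 37.2°: atan2( sin Δλ' cos φ₁ , cos φ₂ sin φ₁ − sin φ₂ cos φ₁ cos Δλ' ) = 129.3°.
Final bearing = (129.3° + 180°) mod 360° = 309.3°.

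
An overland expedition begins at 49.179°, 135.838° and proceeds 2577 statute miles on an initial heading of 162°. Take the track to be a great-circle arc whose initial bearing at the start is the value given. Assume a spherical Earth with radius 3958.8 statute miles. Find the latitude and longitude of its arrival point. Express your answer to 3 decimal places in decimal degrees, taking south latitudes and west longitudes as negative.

latitude 13.020°, longitude 146.919°

Central angle δ = d/R = 0.650955 rad.
Start latitude φ₁ = 0.858335 rad; initial bearing θ = 2.827433 rad.
Applying the spherical law of cosines for sides, sin φ₂ = sin φ₁ cos δ + cos φ₁ sin δ cos θ = 0.225284, so φ₂ = 13.020°.
For the longitude increment, Δλ = atan2( sin θ sin δ cos φ₁, cos δ − sin φ₁ sin φ₂ ) = atan2(0.122403, 0.625021) = 11.081°.
λ₂ = 135.838° + 11.081° = 146.919°.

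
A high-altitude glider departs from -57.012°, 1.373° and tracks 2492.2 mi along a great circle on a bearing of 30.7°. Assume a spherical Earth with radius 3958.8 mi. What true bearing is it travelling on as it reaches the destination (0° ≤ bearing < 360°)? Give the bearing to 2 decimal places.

The arc subtends δ = 2492.2/3958.8 = 0.629534 rad at the centre.
Converting: φ₁ = -0.995047 rad, θ = 0.535816 rad.
Applying the spherical law of cosines for sides, sin φ₂ = sin φ₁ cos δ + cos φ₁ sin δ cos θ = -0.402355, so φ₂ = -23.725°.
For the longitude increment, Δλ = atan2( sin θ sin δ cos φ₁, cos δ − sin φ₁ sin φ₂ ) = atan2(0.163661, 0.470813) = 19.168°.
λ₂ = λ₁ + Δλ = 20.541°.
The forward bearing on arrival equals the back-azimuth from the destination plus 180°.
Back-azimuth from P₂ (-23.73°, 20.54°) to P₁ (-57.01°, 1.37°), with Δλ' = λ₁ − λ₂ = -19.17°: atan2( sin Δλ' cos φ₁ , cos φ₂ sin φ₁ − sin φ₂ cos φ₁ cos Δλ' ) = 197.68°.
Final bearing = (197.68° + 180°) mod 360° = 17.68°.

final bearing 17.68°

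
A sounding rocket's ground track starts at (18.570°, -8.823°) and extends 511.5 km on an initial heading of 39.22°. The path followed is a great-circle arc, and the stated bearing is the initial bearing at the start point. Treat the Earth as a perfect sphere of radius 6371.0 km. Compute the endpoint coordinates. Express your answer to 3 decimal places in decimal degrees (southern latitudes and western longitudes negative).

latitude 22.107°, longitude -5.685°

Central angle δ = d/R = 0.080286 rad.
Converting: φ₁ = 0.324108 rad, θ = 0.684518 rad.
Destination latitude: φ₂ = arcsin( sin φ₁ cos δ + cos φ₁ sin δ cos θ ) = arcsin(0.376335) = 22.107°.
Then Δλ = atan2(0.048070, 0.876930) = 0.054761 rad, from sin θ sin δ cos φ₁ over cos δ − sin φ₁ sin φ₂.
Hence λ₂ = -8.823° + 3.138° = -5.685°.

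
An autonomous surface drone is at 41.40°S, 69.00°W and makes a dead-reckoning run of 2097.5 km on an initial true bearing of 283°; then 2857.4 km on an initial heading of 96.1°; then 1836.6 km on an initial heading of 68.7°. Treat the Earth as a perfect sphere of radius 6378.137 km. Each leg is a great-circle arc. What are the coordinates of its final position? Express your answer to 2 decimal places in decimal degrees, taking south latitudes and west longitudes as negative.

latitude -26.36°, longitude -43.25°

Apply the spherical direct solution leg by leg, carrying full precision between legs.
Leg 1: from (-41.40°, -69.00°), δ = 2097.5/6378.137 = 0.328858 rad, θ = 283° → φ = -34.85°, λ = -91.55°.
Leg 2: from (-34.85°, -91.55°), δ = 2857.4/6378.137 = 0.447999 rad, θ = 96.1° → φ = -33.56°, λ = -60.43°.
Leg 3: from (-33.56°, -60.43°), δ = 1836.6/6378.137 = 0.287952 rad, θ = 68.7° → φ = -26.36°, λ = -43.25°.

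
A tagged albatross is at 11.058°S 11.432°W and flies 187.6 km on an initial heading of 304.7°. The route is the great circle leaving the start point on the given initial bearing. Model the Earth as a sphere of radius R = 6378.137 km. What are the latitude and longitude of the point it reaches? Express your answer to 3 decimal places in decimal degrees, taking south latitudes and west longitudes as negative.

latitude -10.095°, longitude -12.839°

Angular distance δ = d/R = 187.6 / 6378.137 = 0.029413 rad.
Converting: φ₁ = -0.192999 rad, θ = 5.318018 rad.
Applying the spherical law of cosines for sides, sin φ₂ = sin φ₁ cos δ + cos φ₁ sin δ cos θ = -0.175289, so φ₂ = -10.095°.
For the longitude increment, Δλ = atan2( sin θ sin δ cos φ₁, cos δ − sin φ₁ sin φ₂ ) = atan2(-0.023729, 0.965947) = -1.407°.
Hence λ₂ = -11.432° + -1.407° = -12.839°.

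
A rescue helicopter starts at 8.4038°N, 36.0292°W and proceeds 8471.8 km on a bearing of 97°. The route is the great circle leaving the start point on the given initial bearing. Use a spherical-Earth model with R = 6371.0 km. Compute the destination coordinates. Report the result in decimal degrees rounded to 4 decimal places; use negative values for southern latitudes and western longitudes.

latitude -4.7142°, longitude 39.2376°

δ = 8471.8/6371 = 1.329744 rad (76.1887°).
Converting: φ₁ = 0.146674 rad, θ = 1.692969 rad.
Destination latitude: φ₂ = arcsin( sin φ₁ cos δ + cos φ₁ sin δ cos θ ) = arcsin(-0.082186) = -4.7142°.
Then Δλ = atan2(0.953500, 0.250736) = 1.313654 rad, from sin θ sin δ cos φ₁ over cos δ − sin φ₁ sin φ₂.
Hence λ₂ = -36.0292° + 75.2668° = 39.2376°.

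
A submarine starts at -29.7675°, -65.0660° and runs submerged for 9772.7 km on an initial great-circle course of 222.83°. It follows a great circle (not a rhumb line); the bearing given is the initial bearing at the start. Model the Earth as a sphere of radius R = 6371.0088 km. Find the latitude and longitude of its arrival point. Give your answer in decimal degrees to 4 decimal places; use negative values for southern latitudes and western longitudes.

The arc subtends δ = 9772.7/6371.0088 = 1.533933 rad at the centre.
With φ₁ = -29.7675° = -0.519541 rad and θ = 222.83° = 3.889117 rad:
Destination latitude: φ₂ = arcsin( sin φ₁ cos δ + cos φ₁ sin δ cos θ ) = arcsin(-0.654469) = -40.8794°.
For the longitude increment, Δλ = atan2( sin θ sin δ cos φ₁, cos δ − sin φ₁ sin φ₂ ) = atan2(-0.589720, -0.288077) = -116.0354°.
λ₂ = -65.0660° + -116.0354° = -181.1014°, normalized to (−180°, 180°] → 178.8986°.

latitude -40.8794°, longitude 178.8986°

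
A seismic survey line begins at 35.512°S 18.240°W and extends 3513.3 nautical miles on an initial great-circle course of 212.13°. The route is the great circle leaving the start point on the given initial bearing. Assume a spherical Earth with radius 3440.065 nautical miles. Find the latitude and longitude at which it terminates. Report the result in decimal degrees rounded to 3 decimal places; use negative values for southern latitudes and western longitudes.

latitude -63.026°, longitude -107.529°

The arc subtends δ = 3513.3/3440.065 = 1.021289 rad at the centre.
Converting: φ₁ = -0.619801 rad, θ = 3.702367 rad.
sin φ₂ = sin φ₁ cos δ + cos φ₁ sin δ cos θ = (-0.580873)(0.522267) + (0.813994)(0.852782)(-0.846844) = -0.891215
φ₂ = asin(-0.891215) = -1.100018 rad = -63.026°.
For the longitude increment, Δλ = atan2( sin θ sin δ cos φ₁, cos δ − sin φ₁ sin φ₂ ) = atan2(-0.369183, 0.004584) = -89.289°.
λ₂ = λ₁ + Δλ = -107.529°.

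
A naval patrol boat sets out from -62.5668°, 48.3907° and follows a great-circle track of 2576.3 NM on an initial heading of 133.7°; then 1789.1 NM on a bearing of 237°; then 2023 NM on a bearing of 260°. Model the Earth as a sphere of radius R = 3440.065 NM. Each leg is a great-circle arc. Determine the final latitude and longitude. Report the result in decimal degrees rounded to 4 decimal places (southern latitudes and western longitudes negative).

Apply the spherical direct solution leg by leg, carrying full precision between legs.
Leg 1: from (-62.5668°, 48.3907°), δ = 2576.3/3440.065 = 0.748910 rad, θ = 133.7° → φ = -60.0865°, λ = 147.6272°.
Leg 2: from (-60.0865°, 147.6272°), δ = 1789.1/3440.065 = 0.520077 rad, θ = 237° → φ = -62.5171°, λ = 83.0558°.
Leg 3: from (-62.5171°, 83.0558°), δ = 2023/3440.065 = 0.588070 rad, θ = 260° → φ = -51.4969°, λ = 21.7068°.

latitude -51.4969°, longitude 21.7068°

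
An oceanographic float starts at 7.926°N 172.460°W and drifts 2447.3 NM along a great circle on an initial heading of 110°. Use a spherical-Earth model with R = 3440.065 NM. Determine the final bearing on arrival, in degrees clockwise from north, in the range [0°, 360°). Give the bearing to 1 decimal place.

final bearing 110.4°

Central angle δ = d/R = 0.711411 rad.
With φ₁ = 7.926° = 0.138335 rad and θ = 110° = 1.919862 rad:
Destination latitude: φ₂ = arcsin( sin φ₁ cos δ + cos φ₁ sin δ cos θ ) = arcsin(-0.116726) = -6.703°.
Δλ = atan2( sin θ sin δ cos φ₁ , cos δ − sin φ₁ sin φ₂ ) = atan2(0.607667, 0.773537) = 0.665880 rad = 38.152°.
λ₂ = -172.460° + 38.152° = -134.308°.
The forward bearing on arrival equals the back-azimuth from the destination plus 180°.
Back-azimuth from P₂ (-6.7°, -134.3°) to P₁ (7.9°, -172.5°), with Δλ' = λ₁ − λ₂ = -38.2°: atan2( sin Δλ' cos φ₁ , cos φ₂ sin φ₁ − sin φ₂ cos φ₁ cos Δλ' ) = 290.4°.
Final bearing = (290.4° + 180°) mod 360° = 110.4°.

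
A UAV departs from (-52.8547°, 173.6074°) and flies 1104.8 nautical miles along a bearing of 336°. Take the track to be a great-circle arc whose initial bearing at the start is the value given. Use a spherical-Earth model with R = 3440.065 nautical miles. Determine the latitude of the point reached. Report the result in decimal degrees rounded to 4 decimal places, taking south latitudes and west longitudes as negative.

Central angle δ = d/R = 0.321157 rad.
Start latitude φ₁ = -0.922489 rad; initial bearing θ = 5.864306 rad.
sin φ₂ = sin φ₁ cos δ + cos φ₁ sin δ cos θ = (-0.797107)(0.948871) + (0.603838)(0.315664)(0.913545) = -0.582220
φ₂ = asin(-0.582220) = -0.621457 rad = -35.6069°.
For the longitude increment, Δλ = atan2( sin θ sin δ cos φ₁, cos δ − sin φ₁ sin φ₂ ) = atan2(-0.077528, 0.484779) = -9.0861°.
λ₂ = 173.6074° + -9.0861° = 164.5213°.

latitude -35.6069°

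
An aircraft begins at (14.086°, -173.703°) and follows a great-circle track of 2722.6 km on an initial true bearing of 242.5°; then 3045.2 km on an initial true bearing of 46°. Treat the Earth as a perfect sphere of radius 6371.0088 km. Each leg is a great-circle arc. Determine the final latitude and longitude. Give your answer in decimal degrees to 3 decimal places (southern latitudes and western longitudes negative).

latitude 20.559°, longitude -174.592°

Apply the spherical direct solution leg by leg, carrying full precision between legs.
Leg 1: from (14.086°, -173.703°), δ = 2722.6/6371.0088 = 0.427342 rad, θ = 242.5° → φ = 2.056°, λ = 164.713°.
Leg 2: from (2.056°, 164.713°), δ = 3045.2/6371.0088 = 0.477978 rad, θ = 46° → φ = 20.559°, λ = -174.592°.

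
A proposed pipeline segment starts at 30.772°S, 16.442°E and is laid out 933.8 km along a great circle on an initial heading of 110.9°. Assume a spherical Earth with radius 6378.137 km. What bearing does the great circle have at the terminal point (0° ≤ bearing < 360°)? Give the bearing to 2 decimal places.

final bearing 105.90°

Angular distance δ = d/R = 933.8 / 6378.137 = 0.146406 rad.
With φ₁ = -30.772° = -0.537073 rad and θ = 110.9° = 1.935570 rad:
Destination latitude: φ₂ = arcsin( sin φ₁ cos δ + cos φ₁ sin δ cos θ ) = arcsin(-0.550865) = -33.426°.
For the longitude increment, Δλ = atan2( sin θ sin δ cos φ₁, cos δ − sin φ₁ sin φ₂ ) = atan2(0.117098, 0.707467) = 9.398°.
λ₂ = 16.442° + 9.398° = 25.840°.
The forward bearing on arrival equals the back-azimuth from the destination plus 180°.
Back-azimuth from P₂ (-33.43°, 25.84°) to P₁ (-30.77°, 16.44°), with Δλ' = λ₁ − λ₂ = -9.40°: atan2( sin Δλ' cos φ₁ , cos φ₂ sin φ₁ − sin φ₂ cos φ₁ cos Δλ' ) = 285.90°.
Final bearing = (285.90° + 180°) mod 360° = 105.90°.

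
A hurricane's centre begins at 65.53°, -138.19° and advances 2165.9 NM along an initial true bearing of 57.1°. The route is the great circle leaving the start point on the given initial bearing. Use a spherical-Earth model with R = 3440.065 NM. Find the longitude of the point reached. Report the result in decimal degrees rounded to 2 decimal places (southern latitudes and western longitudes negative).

Angular distance δ = d/R = 2165.9 / 3440.065 = 0.629610 rad.
Start latitude φ₁ = 1.143714 rad; initial bearing θ = 0.996583 rad.
Destination latitude: φ₂ = arcsin( sin φ₁ cos δ + cos φ₁ sin δ cos θ ) = arcsin(0.868140) = 60.24°.
For the longitude increment, Δλ = atan2( sin θ sin δ cos φ₁, cos δ − sin φ₁ sin φ₂ ) = atan2(0.204786, 0.018095) = 84.95°.
λ₂ = -138.19° + 84.95° = -53.24°.

longitude -53.24°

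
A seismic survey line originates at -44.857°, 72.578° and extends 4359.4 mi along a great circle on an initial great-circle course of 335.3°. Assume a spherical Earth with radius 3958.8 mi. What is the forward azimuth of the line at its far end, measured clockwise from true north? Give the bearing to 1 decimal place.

Central angle δ = d/R = 1.101192 rad.
With φ₁ = -44.857° = -0.782902 rad and θ = 335.3° = 5.852089 rad:
sin φ₂ = sin φ₁ cos δ + cos φ₁ sin δ cos θ = (-0.705340)(0.452533) + (0.708869)(0.891748)(0.908508) = 0.255108
φ₂ = asin(0.255108) = 0.257959 rad = 14.780°.
Then Δλ = atan2(-0.264147, 0.632471) = -0.395623 rad, from sin θ sin δ cos φ₁ over cos δ − sin φ₁ sin φ₂.
Hence λ₂ = 72.578° + -22.668° = 49.910°.
The forward bearing on arrival equals the back-azimuth from the destination plus 180°.
Back-azimuth from P₂ (14.8°, 49.9°) to P₁ (-44.9°, 72.6°), with Δλ' = λ₁ − λ₂ = 22.7°: atan2( sin Δλ' cos φ₁ , cos φ₂ sin φ₁ − sin φ₂ cos φ₁ cos Δλ' ) = 162.2°.
Final bearing = (162.2° + 180°) mod 360° = 342.2°.

final bearing 342.2°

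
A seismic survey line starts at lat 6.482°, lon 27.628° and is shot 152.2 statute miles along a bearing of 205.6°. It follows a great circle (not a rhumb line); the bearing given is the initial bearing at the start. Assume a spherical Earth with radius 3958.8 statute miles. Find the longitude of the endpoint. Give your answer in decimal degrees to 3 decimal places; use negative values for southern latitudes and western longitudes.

The arc subtends δ = 152.2/3958.8 = 0.038446 rad at the centre.
Converting: φ₁ = 0.113132 rad, θ = 3.588397 rad.
Destination latitude: φ₂ = arcsin( sin φ₁ cos δ + cos φ₁ sin δ cos θ ) = arcsin(0.078366) = 4.495°.
Δλ = atan2( sin θ sin δ cos φ₁ , cos δ − sin φ₁ sin φ₂ ) = atan2(-0.016502, 0.990414) = -0.016660 rad = -0.955°.
λ₂ = 27.628° + -0.955° = 26.673°.

longitude 26.673°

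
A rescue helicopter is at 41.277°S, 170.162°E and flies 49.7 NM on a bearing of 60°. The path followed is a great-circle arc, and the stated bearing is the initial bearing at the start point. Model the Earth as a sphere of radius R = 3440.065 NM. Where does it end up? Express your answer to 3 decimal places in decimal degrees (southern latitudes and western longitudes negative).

latitude -40.859°, longitude 171.110°

Angular distance δ = d/R = 49.7 / 3440.065 = 0.014447 rad.
Converting: φ₁ = -0.720420 rad, θ = 1.047198 rad.
Destination latitude: φ₂ = arcsin( sin φ₁ cos δ + cos φ₁ sin δ cos θ ) = arcsin(-0.654203) = -40.859°.
Δλ = atan2( sin θ sin δ cos φ₁ , cos δ − sin φ₁ sin φ₂ ) = atan2(0.009403, 0.568318) = 0.016543 rad = 0.948°.
Hence λ₂ = 170.162° + 0.948° = 171.110°.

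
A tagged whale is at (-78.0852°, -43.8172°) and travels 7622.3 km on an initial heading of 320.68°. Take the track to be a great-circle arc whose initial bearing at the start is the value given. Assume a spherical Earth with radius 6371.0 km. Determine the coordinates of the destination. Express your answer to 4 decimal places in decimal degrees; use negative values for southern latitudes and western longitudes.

latitude -12.0738°, longitude -80.9094°

The arc subtends δ = 7622.3/6371 = 1.196406 rad at the centre.
With φ₁ = -78.0852° = -1.362844 rad and θ = 320.68° = 5.596922 rad:
Destination latitude: φ₂ = arcsin( sin φ₁ cos δ + cos φ₁ sin δ cos θ ) = arcsin(-0.209171) = -12.0738°.
For the longitude increment, Δλ = atan2( sin θ sin δ cos φ₁, cos δ − sin φ₁ sin φ₂ ) = atan2(-0.121760, 0.161041) = -37.0922°.
λ₂ = -43.8172° + -37.0922° = -80.9094°.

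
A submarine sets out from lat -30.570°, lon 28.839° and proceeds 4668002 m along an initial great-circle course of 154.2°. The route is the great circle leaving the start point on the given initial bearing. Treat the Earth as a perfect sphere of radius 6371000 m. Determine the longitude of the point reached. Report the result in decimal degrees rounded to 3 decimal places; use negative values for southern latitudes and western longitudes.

longitude 69.933°

Angular distance δ = d/R = 4668002 / 6371000 = 0.732695 rad.
Converting: φ₁ = -0.533547 rad, θ = 2.691298 rad.
Destination latitude: φ₂ = arcsin( sin φ₁ cos δ + cos φ₁ sin δ cos θ ) = arcsin(-0.896574) = -63.711°.
For the longitude increment, Δλ = atan2( sin θ sin δ cos φ₁, cos δ − sin φ₁ sin φ₂ ) = atan2(0.250653, 0.287385) = 41.094°.
Hence λ₂ = 28.839° + 41.094° = 69.933°.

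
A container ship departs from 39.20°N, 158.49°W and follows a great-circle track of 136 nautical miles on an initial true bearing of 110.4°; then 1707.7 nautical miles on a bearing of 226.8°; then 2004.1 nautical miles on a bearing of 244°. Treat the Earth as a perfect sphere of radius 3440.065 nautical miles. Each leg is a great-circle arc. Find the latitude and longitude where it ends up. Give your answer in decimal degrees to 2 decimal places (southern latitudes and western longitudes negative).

latitude 0.67°, longitude 153.31°

Apply the spherical direct solution leg by leg, carrying full precision between legs.
Leg 1: from (39.20°, -158.49°), δ = 136/3440.065 = 0.039534 rad, θ = 110.4° → φ = 38.38°, λ = -155.78°.
Leg 2: from (38.38°, -155.78°), δ = 1707.7/3440.065 = 0.496415 rad, θ = 226.8° → φ = 16.88°, λ = -177.05°.
Leg 3: from (16.88°, -177.05°), δ = 2004.1/3440.065 = 0.582576 rad, θ = 244° → φ = 0.67°, λ = 153.31°.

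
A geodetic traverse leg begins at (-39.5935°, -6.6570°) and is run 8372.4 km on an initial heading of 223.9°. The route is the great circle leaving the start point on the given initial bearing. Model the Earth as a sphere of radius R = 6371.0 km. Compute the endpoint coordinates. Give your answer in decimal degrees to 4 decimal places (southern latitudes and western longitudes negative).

latitude -44.3343°, longitude -116.9935°

δ = 8372.4/6371 = 1.314142 rad (75.2948°).
Start latitude φ₁ = -0.691037 rad; initial bearing θ = 3.907792 rad.
Destination latitude: φ₂ = arcsin( sin φ₁ cos δ + cos φ₁ sin δ cos θ ) = arcsin(-0.698844) = -44.3343°.
Δλ = atan2( sin θ sin δ cos φ₁ , cos δ − sin φ₁ sin φ₂ ) = atan2(-0.516823, -0.191553) = -1.925735 rad = -110.3365°.
Hence λ₂ = -6.6570° + -110.3365° = -116.9935°.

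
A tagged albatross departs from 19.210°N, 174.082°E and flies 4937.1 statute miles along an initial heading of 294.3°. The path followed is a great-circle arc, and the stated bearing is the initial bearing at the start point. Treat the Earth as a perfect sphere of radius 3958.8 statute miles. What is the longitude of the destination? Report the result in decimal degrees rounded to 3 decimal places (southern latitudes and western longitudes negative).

δ = 4937.1/3958.8 = 1.247120 rad (71.4547°).
With φ₁ = 19.210° = 0.335278 rad and θ = 294.3° = 5.136504 rad:
sin φ₂ = sin φ₁ cos δ + cos φ₁ sin δ cos θ = (0.329031)(0.318054) + (0.944319)(0.948073)(0.411514) = 0.473072
φ₂ = asin(0.473072) = 0.492774 rad = 28.234°.
For the longitude increment, Δλ = atan2( sin θ sin δ cos φ₁, cos δ − sin φ₁ sin φ₂ ) = atan2(-0.815964, 0.162398) = -78.744°.
λ₂ = λ₁ + Δλ = 95.338°.

longitude 95.338°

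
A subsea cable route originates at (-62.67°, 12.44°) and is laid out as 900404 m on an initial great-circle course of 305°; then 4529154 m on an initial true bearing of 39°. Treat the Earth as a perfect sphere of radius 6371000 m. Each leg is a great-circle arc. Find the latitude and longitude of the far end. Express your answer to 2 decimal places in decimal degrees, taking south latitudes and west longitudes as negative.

Apply the spherical direct solution leg by leg, carrying full precision between legs.
Leg 1: from (-62.67°, 12.44°), δ = 900404/6371000 = 0.141329 rad, θ = 305° → φ = -57.40°, λ = 0.07°.
Leg 2: from (-57.40°, 0.07°), δ = 4529154/6371000 = 0.710902 rad, θ = 39° → φ = -21.42°, λ = 26.25°.

latitude -21.42°, longitude 26.25°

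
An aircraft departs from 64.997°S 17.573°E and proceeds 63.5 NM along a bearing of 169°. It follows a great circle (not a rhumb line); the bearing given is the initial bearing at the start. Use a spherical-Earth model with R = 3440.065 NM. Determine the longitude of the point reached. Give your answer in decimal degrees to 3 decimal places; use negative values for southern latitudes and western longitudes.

The arc subtends δ = 63.5/3440.065 = 0.018459 rad at the centre.
Start latitude φ₁ = -1.134412 rad; initial bearing θ = 2.949606 rad.
Applying the spherical law of cosines for sides, sin φ₂ = sin φ₁ cos δ + cos φ₁ sin δ cos θ = -0.913789, so φ₂ = -66.034°.
Δλ = atan2( sin θ sin δ cos φ₁ , cos δ − sin φ₁ sin φ₂ ) = atan2(0.001489, 0.171675) = 0.008671 rad = 0.497°.
λ₂ = 17.573° + 0.497° = 18.070°.

longitude 18.070°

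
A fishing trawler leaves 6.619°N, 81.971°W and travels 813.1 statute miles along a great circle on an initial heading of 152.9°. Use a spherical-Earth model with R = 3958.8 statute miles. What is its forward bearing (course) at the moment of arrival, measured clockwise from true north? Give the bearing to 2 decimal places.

final bearing 153.03°

Central angle δ = d/R = 0.205391 rad.
Start latitude φ₁ = 0.115523 rad; initial bearing θ = 2.668608 rad.
sin φ₂ = sin φ₁ cos δ + cos φ₁ sin δ cos θ = (0.115267)(0.978981) + (0.993335)(0.203949)(-0.890213) = -0.067504
φ₂ = asin(-0.067504) = -0.067556 rad = -3.871°.
Δλ = atan2( sin θ sin δ cos φ₁ , cos δ − sin φ₁ sin φ₂ ) = atan2(0.092289, 0.986762) = 0.093256 rad = 5.343°.
Hence λ₂ = -81.971° + 5.343° = -76.628°.
The forward bearing on arrival equals the back-azimuth from the destination plus 180°.
Back-azimuth from P₂ (-3.87°, -76.63°) to P₁ (6.62°, -81.97°), with Δλ' = λ₁ − λ₂ = -5.34°: atan2( sin Δλ' cos φ₁ , cos φ₂ sin φ₁ − sin φ₂ cos φ₁ cos Δλ' ) = 333.03°.
Final bearing = (333.03° + 180°) mod 360° = 153.03°.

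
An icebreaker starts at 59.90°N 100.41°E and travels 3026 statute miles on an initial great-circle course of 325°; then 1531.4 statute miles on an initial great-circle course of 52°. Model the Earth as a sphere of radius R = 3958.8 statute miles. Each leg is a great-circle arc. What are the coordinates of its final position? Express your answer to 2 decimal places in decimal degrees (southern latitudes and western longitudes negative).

Apply the spherical direct solution leg by leg, carrying full precision between legs.
Leg 1: from (59.90°, 100.41°), δ = 3026/3958.8 = 0.764373 rad, θ = 325° → φ = 65.34°, λ = -7.52°.
Leg 2: from (65.34°, -7.52°), δ = 1531.4/3958.8 = 0.386834 rad, θ = 52° → φ = 69.81°, λ = 51.95°.

latitude 69.81°, longitude 51.95°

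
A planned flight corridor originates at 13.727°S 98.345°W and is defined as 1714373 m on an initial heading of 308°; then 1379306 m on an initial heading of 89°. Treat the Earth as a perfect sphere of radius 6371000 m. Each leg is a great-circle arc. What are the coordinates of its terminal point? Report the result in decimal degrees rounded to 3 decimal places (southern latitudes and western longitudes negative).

Apply the spherical direct solution leg by leg, carrying full precision between legs.
Leg 1: from (-13.727°, -98.345°), δ = 1714373/6371000 = 0.269090 rad, θ = 308° → φ = -4.000°, λ = -110.468°.
Leg 2: from (-4.000°, -110.468°), δ = 1379306/6371000 = 0.216498 rad, θ = 89° → φ = -3.692°, λ = -98.039°.

latitude -3.692°, longitude -98.039°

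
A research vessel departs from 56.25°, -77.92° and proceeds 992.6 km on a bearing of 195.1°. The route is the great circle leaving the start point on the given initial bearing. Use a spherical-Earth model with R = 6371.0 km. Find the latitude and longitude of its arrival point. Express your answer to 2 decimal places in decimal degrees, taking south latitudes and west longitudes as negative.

latitude 47.58°, longitude -81.36°

Central angle δ = d/R = 0.155800 rad.
Start latitude φ₁ = 0.981748 rad; initial bearing θ = 3.405137 rad.
sin φ₂ = sin φ₁ cos δ + cos φ₁ sin δ cos θ = (0.831470)(0.987888) + (0.555570)(0.155170)(-0.965473) = 0.738167
φ₂ = asin(0.738167) = 0.830350 rad = 47.58°.
Then Δλ = atan2(-0.022458, 0.374124) = -0.059955 rad, from sin θ sin δ cos φ₁ over cos δ − sin φ₁ sin φ₂.
λ₂ = -77.92° + -3.44° = -81.36°.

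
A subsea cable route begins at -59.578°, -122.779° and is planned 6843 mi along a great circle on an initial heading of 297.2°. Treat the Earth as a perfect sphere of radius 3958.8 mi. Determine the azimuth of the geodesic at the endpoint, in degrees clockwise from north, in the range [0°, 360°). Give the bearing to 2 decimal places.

final bearing 331.08°

The arc subtends δ = 6843/3958.8 = 1.728554 rad at the centre.
Start latitude φ₁ = -1.039832 rad; initial bearing θ = 5.187119 rad.
Destination latitude: φ₂ = arcsin( sin φ₁ cos δ + cos φ₁ sin δ cos θ ) = arcsin(0.364058) = 21.350°.
Then Δλ = atan2(-0.444777, 0.156830) = -1.231803 rad, from sin θ sin δ cos φ₁ over cos δ − sin φ₁ sin φ₂.
λ₂ = -122.779° + -70.577° = -193.356°, normalized to (−180°, 180°] → 166.644°.
The forward bearing on arrival equals the back-azimuth from the destination plus 180°.
Back-azimuth from P₂ (21.35°, 166.64°) to P₁ (-59.58°, -122.78°), with Δλ' = λ₁ − λ₂ = -289.42°: atan2( sin Δλ' cos φ₁ , cos φ₂ sin φ₁ − sin φ₂ cos φ₁ cos Δλ' ) = 151.08°.
Final bearing = (151.08° + 180°) mod 360° = 331.08°.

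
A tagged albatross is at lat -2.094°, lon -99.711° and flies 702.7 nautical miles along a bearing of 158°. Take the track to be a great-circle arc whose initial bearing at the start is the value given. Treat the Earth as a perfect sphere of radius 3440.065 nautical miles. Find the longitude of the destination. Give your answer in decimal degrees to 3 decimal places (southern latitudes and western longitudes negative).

longitude -95.239°

Angular distance δ = d/R = 702.7 / 3440.065 = 0.204269 rad.
Converting: φ₁ = -0.036547 rad, θ = 2.757620 rad.
Destination latitude: φ₂ = arcsin( sin φ₁ cos δ + cos φ₁ sin δ cos θ ) = arcsin(-0.223735) = -12.928°.
Then Δλ = atan2(0.075939, 0.971034) = 0.078045 rad, from sin θ sin δ cos φ₁ over cos δ − sin φ₁ sin φ₂.
Hence λ₂ = -99.711° + 4.472° = -95.239°.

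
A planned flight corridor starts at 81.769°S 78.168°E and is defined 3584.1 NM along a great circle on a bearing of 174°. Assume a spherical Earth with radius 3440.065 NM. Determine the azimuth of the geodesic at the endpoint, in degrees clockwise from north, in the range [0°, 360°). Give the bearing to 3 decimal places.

Central angle δ = d/R = 1.041870 rad.
Start latitude φ₁ = -1.427138 rad; initial bearing θ = 3.036873 rad.
sin φ₂ = sin φ₁ cos δ + cos φ₁ sin δ cos θ = (-0.989699)(0.504607) + (0.143164)(0.863349)(-0.994522) = -0.622333
φ₂ = asin(-0.622333) = -0.671719 rad = -38.487°.
Δλ = atan2( sin θ sin δ cos φ₁ , cos δ − sin φ₁ sin φ₂ ) = atan2(0.012920, -0.111315) = 3.026044 rad = 173.380°.
λ₂ = 78.168° + 173.380° = 251.548°, normalized to (−180°, 180°] → -108.452°.
The forward bearing on arrival equals the back-azimuth from the destination plus 180°.
Back-azimuth from P₂ (-38.487°, -108.452°) to P₁ (-81.769°, 78.168°), with Δλ' = λ₁ − λ₂ = 186.620°: atan2( sin Δλ' cos φ₁ , cos φ₂ sin φ₁ − sin φ₂ cos φ₁ cos Δλ' ) = 181.095°.
Final bearing = (181.095° + 180°) mod 360° = 1.095°.

final bearing 1.095°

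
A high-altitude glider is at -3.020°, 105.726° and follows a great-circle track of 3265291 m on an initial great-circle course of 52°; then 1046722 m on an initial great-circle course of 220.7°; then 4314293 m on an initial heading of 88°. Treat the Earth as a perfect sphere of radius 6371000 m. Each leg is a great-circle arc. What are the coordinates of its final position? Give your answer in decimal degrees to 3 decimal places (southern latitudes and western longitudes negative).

Apply the spherical direct solution leg by leg, carrying full precision between legs.
Leg 1: from (-3.020°, 105.726°), δ = 3265291/6371000 = 0.512524 rad, θ = 52° → φ = 14.808°, λ = 129.285°.
Leg 2: from (14.808°, 129.285°), δ = 1046722/6371000 = 0.164295 rad, θ = 220.7° → φ = 7.600°, λ = 123.108°.
Leg 3: from (7.600°, 123.108°), δ = 4314293/6371000 = 0.677177 rad, θ = 88° → φ = 7.166°, λ = 162.243°.

latitude 7.166°, longitude 162.243°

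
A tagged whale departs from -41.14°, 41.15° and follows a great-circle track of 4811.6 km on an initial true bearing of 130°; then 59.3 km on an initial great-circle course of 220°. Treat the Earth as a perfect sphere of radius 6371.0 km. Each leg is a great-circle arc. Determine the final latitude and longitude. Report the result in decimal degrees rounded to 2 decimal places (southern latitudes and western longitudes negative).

latitude -54.59°, longitude 104.35°

Apply the spherical direct solution leg by leg, carrying full precision between legs.
Leg 1: from (-41.14°, 41.15°), δ = 4811.6/6371 = 0.755235 rad, θ = 130° → φ = -54.18°, λ = 104.94°.
Leg 2: from (-54.18°, 104.94°), δ = 59.3/6371 = 0.009308 rad, θ = 220° → φ = -54.59°, λ = 104.35°.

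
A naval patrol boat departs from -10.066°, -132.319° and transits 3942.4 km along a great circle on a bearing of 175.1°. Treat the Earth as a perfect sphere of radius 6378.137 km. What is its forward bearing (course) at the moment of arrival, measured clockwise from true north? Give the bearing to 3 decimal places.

final bearing 173.132°

The arc subtends δ = 3942.4/6378.137 = 0.618112 rad at the centre.
Converting: φ₁ = -0.175685 rad, θ = 3.056072 rad.
Destination latitude: φ₂ = arcsin( sin φ₁ cos δ + cos φ₁ sin δ cos θ ) = arcsin(-0.710935) = -45.311°.
Δλ = atan2( sin θ sin δ cos φ₁ , cos δ − sin φ₁ sin φ₂ ) = atan2(0.048737, 0.690715) = 0.070443 rad = 4.036°.
λ₂ = -132.319° + 4.036° = -128.283°.
The forward bearing on arrival equals the back-azimuth from the destination plus 180°.
Back-azimuth from P₂ (-45.311°, -128.283°) to P₁ (-10.066°, -132.319°), with Δλ' = λ₁ − λ₂ = -4.036°: atan2( sin Δλ' cos φ₁ , cos φ₂ sin φ₁ − sin φ₂ cos φ₁ cos Δλ' ) = 353.132°.
Final bearing = (353.132° + 180°) mod 360° = 173.132°.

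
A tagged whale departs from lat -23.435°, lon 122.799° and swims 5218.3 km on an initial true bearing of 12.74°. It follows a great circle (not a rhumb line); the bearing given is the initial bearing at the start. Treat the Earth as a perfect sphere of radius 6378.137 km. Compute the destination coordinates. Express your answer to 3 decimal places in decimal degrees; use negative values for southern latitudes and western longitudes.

Angular distance δ = d/R = 5218.3 / 6378.137 = 0.818154 rad.
Converting: φ₁ = -0.409018 rad, θ = 0.222355 rad.
Applying the spherical law of cosines for sides, sin φ₂ = sin φ₁ cos δ + cos φ₁ sin δ cos θ = 0.381330, so φ₂ = 22.416°.
For the longitude increment, Δλ = atan2( sin θ sin δ cos φ₁, cos δ − sin φ₁ sin φ₂ ) = atan2(0.147682, 0.835228) = 10.027°.
λ₂ = 122.799° + 10.027° = 132.826°.

latitude 22.416°, longitude 132.826°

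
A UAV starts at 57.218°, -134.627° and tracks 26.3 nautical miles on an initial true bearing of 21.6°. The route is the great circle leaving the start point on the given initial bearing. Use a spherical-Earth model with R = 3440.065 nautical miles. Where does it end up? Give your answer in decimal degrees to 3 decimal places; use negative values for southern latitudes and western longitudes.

latitude 57.625°, longitude -134.326°

The arc subtends δ = 26.3/3440.065 = 0.007645 rad at the centre.
Start latitude φ₁ = 0.998642 rad; initial bearing θ = 0.376991 rad.
Destination latitude: φ₂ = arcsin( sin φ₁ cos δ + cos φ₁ sin δ cos θ ) = arcsin(0.844561) = 57.625°.
Δλ = atan2( sin θ sin δ cos φ₁ , cos δ − sin φ₁ sin φ₂ ) = atan2(0.001524, 0.289917) = 0.005256 rad = 0.301°.
λ₂ = λ₁ + Δλ = -134.326°.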